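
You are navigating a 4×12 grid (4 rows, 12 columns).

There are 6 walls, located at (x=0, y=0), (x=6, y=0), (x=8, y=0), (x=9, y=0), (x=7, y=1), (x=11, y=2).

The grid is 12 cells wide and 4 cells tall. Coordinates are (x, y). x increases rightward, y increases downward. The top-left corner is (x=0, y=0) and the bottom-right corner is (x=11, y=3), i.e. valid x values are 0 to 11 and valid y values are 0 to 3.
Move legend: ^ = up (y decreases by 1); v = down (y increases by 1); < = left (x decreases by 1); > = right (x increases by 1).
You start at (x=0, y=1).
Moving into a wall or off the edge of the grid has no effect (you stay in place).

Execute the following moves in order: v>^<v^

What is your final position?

Start: (x=0, y=1)
  v (down): (x=0, y=1) -> (x=0, y=2)
  > (right): (x=0, y=2) -> (x=1, y=2)
  ^ (up): (x=1, y=2) -> (x=1, y=1)
  < (left): (x=1, y=1) -> (x=0, y=1)
  v (down): (x=0, y=1) -> (x=0, y=2)
  ^ (up): (x=0, y=2) -> (x=0, y=1)
Final: (x=0, y=1)

Answer: Final position: (x=0, y=1)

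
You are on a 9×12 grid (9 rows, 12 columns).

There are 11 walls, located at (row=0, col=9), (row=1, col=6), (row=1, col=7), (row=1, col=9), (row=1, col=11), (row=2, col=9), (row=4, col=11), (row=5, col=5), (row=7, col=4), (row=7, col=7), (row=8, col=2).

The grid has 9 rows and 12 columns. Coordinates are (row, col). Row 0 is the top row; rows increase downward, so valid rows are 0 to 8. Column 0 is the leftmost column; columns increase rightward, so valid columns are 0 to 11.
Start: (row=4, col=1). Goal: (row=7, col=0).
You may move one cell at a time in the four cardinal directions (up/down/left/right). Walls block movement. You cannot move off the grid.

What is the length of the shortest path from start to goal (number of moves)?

Answer: Shortest path length: 4

Derivation:
BFS from (row=4, col=1) until reaching (row=7, col=0):
  Distance 0: (row=4, col=1)
  Distance 1: (row=3, col=1), (row=4, col=0), (row=4, col=2), (row=5, col=1)
  Distance 2: (row=2, col=1), (row=3, col=0), (row=3, col=2), (row=4, col=3), (row=5, col=0), (row=5, col=2), (row=6, col=1)
  Distance 3: (row=1, col=1), (row=2, col=0), (row=2, col=2), (row=3, col=3), (row=4, col=4), (row=5, col=3), (row=6, col=0), (row=6, col=2), (row=7, col=1)
  Distance 4: (row=0, col=1), (row=1, col=0), (row=1, col=2), (row=2, col=3), (row=3, col=4), (row=4, col=5), (row=5, col=4), (row=6, col=3), (row=7, col=0), (row=7, col=2), (row=8, col=1)  <- goal reached here
One shortest path (4 moves): (row=4, col=1) -> (row=4, col=0) -> (row=5, col=0) -> (row=6, col=0) -> (row=7, col=0)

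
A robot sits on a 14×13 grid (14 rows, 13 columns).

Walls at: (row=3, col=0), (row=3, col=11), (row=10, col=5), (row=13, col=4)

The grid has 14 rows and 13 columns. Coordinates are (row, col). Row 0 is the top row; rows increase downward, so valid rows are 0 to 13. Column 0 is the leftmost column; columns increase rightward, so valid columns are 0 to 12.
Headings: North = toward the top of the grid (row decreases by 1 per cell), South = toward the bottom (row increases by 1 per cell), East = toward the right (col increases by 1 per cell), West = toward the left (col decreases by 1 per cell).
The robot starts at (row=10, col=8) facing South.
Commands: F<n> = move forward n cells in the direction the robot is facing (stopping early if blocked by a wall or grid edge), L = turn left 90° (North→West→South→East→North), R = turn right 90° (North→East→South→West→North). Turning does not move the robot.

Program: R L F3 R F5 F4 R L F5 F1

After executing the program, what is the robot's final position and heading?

Answer: Final position: (row=13, col=5), facing West

Derivation:
Start: (row=10, col=8), facing South
  R: turn right, now facing West
  L: turn left, now facing South
  F3: move forward 3, now at (row=13, col=8)
  R: turn right, now facing West
  F5: move forward 3/5 (blocked), now at (row=13, col=5)
  F4: move forward 0/4 (blocked), now at (row=13, col=5)
  R: turn right, now facing North
  L: turn left, now facing West
  F5: move forward 0/5 (blocked), now at (row=13, col=5)
  F1: move forward 0/1 (blocked), now at (row=13, col=5)
Final: (row=13, col=5), facing West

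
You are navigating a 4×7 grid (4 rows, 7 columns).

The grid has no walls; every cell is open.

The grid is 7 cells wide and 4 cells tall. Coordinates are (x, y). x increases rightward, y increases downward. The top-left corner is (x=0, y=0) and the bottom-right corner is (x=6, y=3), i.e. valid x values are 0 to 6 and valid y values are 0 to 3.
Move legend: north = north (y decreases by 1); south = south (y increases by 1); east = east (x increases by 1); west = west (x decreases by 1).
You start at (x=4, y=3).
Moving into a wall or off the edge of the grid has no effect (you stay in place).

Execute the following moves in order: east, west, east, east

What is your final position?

Answer: Final position: (x=6, y=3)

Derivation:
Start: (x=4, y=3)
  east (east): (x=4, y=3) -> (x=5, y=3)
  west (west): (x=5, y=3) -> (x=4, y=3)
  east (east): (x=4, y=3) -> (x=5, y=3)
  east (east): (x=5, y=3) -> (x=6, y=3)
Final: (x=6, y=3)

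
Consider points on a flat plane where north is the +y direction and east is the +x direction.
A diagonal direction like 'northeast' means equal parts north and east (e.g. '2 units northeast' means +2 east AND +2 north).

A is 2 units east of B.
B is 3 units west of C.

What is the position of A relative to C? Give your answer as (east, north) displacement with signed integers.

Place C at the origin (east=0, north=0).
  B is 3 units west of C: delta (east=-3, north=+0); B at (east=-3, north=0).
  A is 2 units east of B: delta (east=+2, north=+0); A at (east=-1, north=0).
Therefore A relative to C: (east=-1, north=0).

Answer: A is at (east=-1, north=0) relative to C.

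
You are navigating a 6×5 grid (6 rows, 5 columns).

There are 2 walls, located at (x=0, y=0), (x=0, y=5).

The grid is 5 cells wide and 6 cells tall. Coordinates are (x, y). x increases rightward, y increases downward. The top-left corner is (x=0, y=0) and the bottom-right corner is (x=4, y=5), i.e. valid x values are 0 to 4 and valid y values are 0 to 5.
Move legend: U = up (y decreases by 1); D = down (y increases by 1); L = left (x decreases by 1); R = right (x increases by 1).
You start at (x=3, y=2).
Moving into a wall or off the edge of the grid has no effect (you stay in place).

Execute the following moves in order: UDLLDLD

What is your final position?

Answer: Final position: (x=0, y=4)

Derivation:
Start: (x=3, y=2)
  U (up): (x=3, y=2) -> (x=3, y=1)
  D (down): (x=3, y=1) -> (x=3, y=2)
  L (left): (x=3, y=2) -> (x=2, y=2)
  L (left): (x=2, y=2) -> (x=1, y=2)
  D (down): (x=1, y=2) -> (x=1, y=3)
  L (left): (x=1, y=3) -> (x=0, y=3)
  D (down): (x=0, y=3) -> (x=0, y=4)
Final: (x=0, y=4)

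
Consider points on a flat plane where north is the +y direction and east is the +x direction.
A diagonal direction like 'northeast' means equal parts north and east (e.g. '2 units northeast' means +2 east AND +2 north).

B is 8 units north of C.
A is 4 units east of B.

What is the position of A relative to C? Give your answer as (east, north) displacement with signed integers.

Place C at the origin (east=0, north=0).
  B is 8 units north of C: delta (east=+0, north=+8); B at (east=0, north=8).
  A is 4 units east of B: delta (east=+4, north=+0); A at (east=4, north=8).
Therefore A relative to C: (east=4, north=8).

Answer: A is at (east=4, north=8) relative to C.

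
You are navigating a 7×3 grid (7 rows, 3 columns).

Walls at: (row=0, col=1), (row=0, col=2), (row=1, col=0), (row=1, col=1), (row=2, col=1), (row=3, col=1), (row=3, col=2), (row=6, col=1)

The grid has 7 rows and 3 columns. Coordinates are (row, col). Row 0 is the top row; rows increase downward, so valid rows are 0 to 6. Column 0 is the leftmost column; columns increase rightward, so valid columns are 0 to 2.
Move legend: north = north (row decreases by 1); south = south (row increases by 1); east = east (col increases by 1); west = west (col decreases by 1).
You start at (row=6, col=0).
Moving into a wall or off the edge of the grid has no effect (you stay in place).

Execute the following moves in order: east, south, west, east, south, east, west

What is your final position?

Answer: Final position: (row=6, col=0)

Derivation:
Start: (row=6, col=0)
  east (east): blocked, stay at (row=6, col=0)
  south (south): blocked, stay at (row=6, col=0)
  west (west): blocked, stay at (row=6, col=0)
  east (east): blocked, stay at (row=6, col=0)
  south (south): blocked, stay at (row=6, col=0)
  east (east): blocked, stay at (row=6, col=0)
  west (west): blocked, stay at (row=6, col=0)
Final: (row=6, col=0)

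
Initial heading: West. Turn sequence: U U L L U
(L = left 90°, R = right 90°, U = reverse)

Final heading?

Answer: Final heading: West

Derivation:
Start: West
  U (U-turn (180°)) -> East
  U (U-turn (180°)) -> West
  L (left (90° counter-clockwise)) -> South
  L (left (90° counter-clockwise)) -> East
  U (U-turn (180°)) -> West
Final: West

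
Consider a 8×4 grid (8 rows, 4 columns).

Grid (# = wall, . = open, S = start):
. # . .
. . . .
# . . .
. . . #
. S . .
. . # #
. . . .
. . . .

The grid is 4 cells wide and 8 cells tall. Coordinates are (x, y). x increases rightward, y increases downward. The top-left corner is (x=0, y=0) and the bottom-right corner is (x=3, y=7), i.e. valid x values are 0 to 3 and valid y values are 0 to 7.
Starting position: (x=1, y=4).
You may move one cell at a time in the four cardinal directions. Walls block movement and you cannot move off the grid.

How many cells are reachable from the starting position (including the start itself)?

Answer: Reachable cells: 27

Derivation:
BFS flood-fill from (x=1, y=4):
  Distance 0: (x=1, y=4)
  Distance 1: (x=1, y=3), (x=0, y=4), (x=2, y=4), (x=1, y=5)
  Distance 2: (x=1, y=2), (x=0, y=3), (x=2, y=3), (x=3, y=4), (x=0, y=5), (x=1, y=6)
  Distance 3: (x=1, y=1), (x=2, y=2), (x=0, y=6), (x=2, y=6), (x=1, y=7)
  Distance 4: (x=0, y=1), (x=2, y=1), (x=3, y=2), (x=3, y=6), (x=0, y=7), (x=2, y=7)
  Distance 5: (x=0, y=0), (x=2, y=0), (x=3, y=1), (x=3, y=7)
  Distance 6: (x=3, y=0)
Total reachable: 27 (grid has 27 open cells total)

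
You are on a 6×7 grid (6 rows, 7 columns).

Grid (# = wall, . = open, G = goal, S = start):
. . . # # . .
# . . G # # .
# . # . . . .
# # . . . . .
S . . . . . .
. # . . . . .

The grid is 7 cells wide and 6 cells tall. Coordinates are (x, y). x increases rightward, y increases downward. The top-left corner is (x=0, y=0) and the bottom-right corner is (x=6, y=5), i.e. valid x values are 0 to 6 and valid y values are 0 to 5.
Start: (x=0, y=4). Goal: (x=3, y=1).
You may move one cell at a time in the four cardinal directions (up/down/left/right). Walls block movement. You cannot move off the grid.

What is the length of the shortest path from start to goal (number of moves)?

Answer: Shortest path length: 6

Derivation:
BFS from (x=0, y=4) until reaching (x=3, y=1):
  Distance 0: (x=0, y=4)
  Distance 1: (x=1, y=4), (x=0, y=5)
  Distance 2: (x=2, y=4)
  Distance 3: (x=2, y=3), (x=3, y=4), (x=2, y=5)
  Distance 4: (x=3, y=3), (x=4, y=4), (x=3, y=5)
  Distance 5: (x=3, y=2), (x=4, y=3), (x=5, y=4), (x=4, y=5)
  Distance 6: (x=3, y=1), (x=4, y=2), (x=5, y=3), (x=6, y=4), (x=5, y=5)  <- goal reached here
One shortest path (6 moves): (x=0, y=4) -> (x=1, y=4) -> (x=2, y=4) -> (x=3, y=4) -> (x=3, y=3) -> (x=3, y=2) -> (x=3, y=1)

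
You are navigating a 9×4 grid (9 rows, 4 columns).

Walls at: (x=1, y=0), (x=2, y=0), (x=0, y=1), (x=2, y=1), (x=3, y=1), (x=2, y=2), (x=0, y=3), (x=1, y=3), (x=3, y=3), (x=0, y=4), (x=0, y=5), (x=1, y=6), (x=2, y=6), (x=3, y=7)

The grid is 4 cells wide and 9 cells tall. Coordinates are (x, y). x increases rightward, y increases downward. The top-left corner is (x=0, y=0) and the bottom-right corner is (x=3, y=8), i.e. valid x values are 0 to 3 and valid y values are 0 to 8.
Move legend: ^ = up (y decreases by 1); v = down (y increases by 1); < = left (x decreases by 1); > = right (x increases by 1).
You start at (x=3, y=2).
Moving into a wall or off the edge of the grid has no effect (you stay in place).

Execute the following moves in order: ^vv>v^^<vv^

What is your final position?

Answer: Final position: (x=3, y=2)

Derivation:
Start: (x=3, y=2)
  ^ (up): blocked, stay at (x=3, y=2)
  v (down): blocked, stay at (x=3, y=2)
  v (down): blocked, stay at (x=3, y=2)
  > (right): blocked, stay at (x=3, y=2)
  v (down): blocked, stay at (x=3, y=2)
  ^ (up): blocked, stay at (x=3, y=2)
  ^ (up): blocked, stay at (x=3, y=2)
  < (left): blocked, stay at (x=3, y=2)
  v (down): blocked, stay at (x=3, y=2)
  v (down): blocked, stay at (x=3, y=2)
  ^ (up): blocked, stay at (x=3, y=2)
Final: (x=3, y=2)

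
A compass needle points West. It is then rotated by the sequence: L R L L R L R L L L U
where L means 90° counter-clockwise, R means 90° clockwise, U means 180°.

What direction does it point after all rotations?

Start: West
  L (left (90° counter-clockwise)) -> South
  R (right (90° clockwise)) -> West
  L (left (90° counter-clockwise)) -> South
  L (left (90° counter-clockwise)) -> East
  R (right (90° clockwise)) -> South
  L (left (90° counter-clockwise)) -> East
  R (right (90° clockwise)) -> South
  L (left (90° counter-clockwise)) -> East
  L (left (90° counter-clockwise)) -> North
  L (left (90° counter-clockwise)) -> West
  U (U-turn (180°)) -> East
Final: East

Answer: Final heading: East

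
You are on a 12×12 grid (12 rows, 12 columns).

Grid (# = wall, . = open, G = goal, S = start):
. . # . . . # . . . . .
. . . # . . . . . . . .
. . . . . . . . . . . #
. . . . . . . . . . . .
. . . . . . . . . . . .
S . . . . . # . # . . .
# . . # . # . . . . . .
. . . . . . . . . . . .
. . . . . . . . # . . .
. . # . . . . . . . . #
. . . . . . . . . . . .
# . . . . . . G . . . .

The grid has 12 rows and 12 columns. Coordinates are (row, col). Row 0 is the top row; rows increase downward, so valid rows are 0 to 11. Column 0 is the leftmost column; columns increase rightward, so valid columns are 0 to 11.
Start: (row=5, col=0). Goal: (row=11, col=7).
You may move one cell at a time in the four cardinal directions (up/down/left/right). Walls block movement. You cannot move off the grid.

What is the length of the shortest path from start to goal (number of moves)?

BFS from (row=5, col=0) until reaching (row=11, col=7):
  Distance 0: (row=5, col=0)
  Distance 1: (row=4, col=0), (row=5, col=1)
  Distance 2: (row=3, col=0), (row=4, col=1), (row=5, col=2), (row=6, col=1)
  Distance 3: (row=2, col=0), (row=3, col=1), (row=4, col=2), (row=5, col=3), (row=6, col=2), (row=7, col=1)
  Distance 4: (row=1, col=0), (row=2, col=1), (row=3, col=2), (row=4, col=3), (row=5, col=4), (row=7, col=0), (row=7, col=2), (row=8, col=1)
  Distance 5: (row=0, col=0), (row=1, col=1), (row=2, col=2), (row=3, col=3), (row=4, col=4), (row=5, col=5), (row=6, col=4), (row=7, col=3), (row=8, col=0), (row=8, col=2), (row=9, col=1)
  Distance 6: (row=0, col=1), (row=1, col=2), (row=2, col=3), (row=3, col=4), (row=4, col=5), (row=7, col=4), (row=8, col=3), (row=9, col=0), (row=10, col=1)
  Distance 7: (row=2, col=4), (row=3, col=5), (row=4, col=6), (row=7, col=5), (row=8, col=4), (row=9, col=3), (row=10, col=0), (row=10, col=2), (row=11, col=1)
  Distance 8: (row=1, col=4), (row=2, col=5), (row=3, col=6), (row=4, col=7), (row=7, col=6), (row=8, col=5), (row=9, col=4), (row=10, col=3), (row=11, col=2)
  Distance 9: (row=0, col=4), (row=1, col=5), (row=2, col=6), (row=3, col=7), (row=4, col=8), (row=5, col=7), (row=6, col=6), (row=7, col=7), (row=8, col=6), (row=9, col=5), (row=10, col=4), (row=11, col=3)
  Distance 10: (row=0, col=3), (row=0, col=5), (row=1, col=6), (row=2, col=7), (row=3, col=8), (row=4, col=9), (row=6, col=7), (row=7, col=8), (row=8, col=7), (row=9, col=6), (row=10, col=5), (row=11, col=4)
  Distance 11: (row=1, col=7), (row=2, col=8), (row=3, col=9), (row=4, col=10), (row=5, col=9), (row=6, col=8), (row=7, col=9), (row=9, col=7), (row=10, col=6), (row=11, col=5)
  Distance 12: (row=0, col=7), (row=1, col=8), (row=2, col=9), (row=3, col=10), (row=4, col=11), (row=5, col=10), (row=6, col=9), (row=7, col=10), (row=8, col=9), (row=9, col=8), (row=10, col=7), (row=11, col=6)
  Distance 13: (row=0, col=8), (row=1, col=9), (row=2, col=10), (row=3, col=11), (row=5, col=11), (row=6, col=10), (row=7, col=11), (row=8, col=10), (row=9, col=9), (row=10, col=8), (row=11, col=7)  <- goal reached here
One shortest path (13 moves): (row=5, col=0) -> (row=5, col=1) -> (row=5, col=2) -> (row=5, col=3) -> (row=5, col=4) -> (row=6, col=4) -> (row=7, col=4) -> (row=7, col=5) -> (row=7, col=6) -> (row=7, col=7) -> (row=8, col=7) -> (row=9, col=7) -> (row=10, col=7) -> (row=11, col=7)

Answer: Shortest path length: 13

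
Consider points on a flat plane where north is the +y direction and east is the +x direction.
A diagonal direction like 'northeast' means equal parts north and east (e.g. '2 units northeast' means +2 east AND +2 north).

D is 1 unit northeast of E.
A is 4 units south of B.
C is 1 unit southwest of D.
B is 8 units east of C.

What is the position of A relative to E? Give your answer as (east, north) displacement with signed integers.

Place E at the origin (east=0, north=0).
  D is 1 unit northeast of E: delta (east=+1, north=+1); D at (east=1, north=1).
  C is 1 unit southwest of D: delta (east=-1, north=-1); C at (east=0, north=0).
  B is 8 units east of C: delta (east=+8, north=+0); B at (east=8, north=0).
  A is 4 units south of B: delta (east=+0, north=-4); A at (east=8, north=-4).
Therefore A relative to E: (east=8, north=-4).

Answer: A is at (east=8, north=-4) relative to E.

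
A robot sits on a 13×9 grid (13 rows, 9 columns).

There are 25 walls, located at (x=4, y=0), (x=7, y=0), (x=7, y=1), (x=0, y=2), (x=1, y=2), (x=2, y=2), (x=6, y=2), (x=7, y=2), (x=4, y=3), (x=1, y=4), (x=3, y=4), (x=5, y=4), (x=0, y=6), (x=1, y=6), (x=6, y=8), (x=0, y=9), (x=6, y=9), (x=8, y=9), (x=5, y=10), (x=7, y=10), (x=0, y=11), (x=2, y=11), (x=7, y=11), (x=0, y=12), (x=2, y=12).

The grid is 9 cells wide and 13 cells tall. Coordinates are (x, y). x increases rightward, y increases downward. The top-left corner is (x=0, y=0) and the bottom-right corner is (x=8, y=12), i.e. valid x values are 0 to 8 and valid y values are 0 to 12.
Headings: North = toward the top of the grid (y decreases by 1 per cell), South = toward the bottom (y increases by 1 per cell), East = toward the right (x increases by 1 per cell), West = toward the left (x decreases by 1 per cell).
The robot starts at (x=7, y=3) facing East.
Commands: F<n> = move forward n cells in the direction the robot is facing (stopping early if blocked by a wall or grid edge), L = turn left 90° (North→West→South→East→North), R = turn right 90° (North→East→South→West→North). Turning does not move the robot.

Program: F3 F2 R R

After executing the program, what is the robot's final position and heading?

Start: (x=7, y=3), facing East
  F3: move forward 1/3 (blocked), now at (x=8, y=3)
  F2: move forward 0/2 (blocked), now at (x=8, y=3)
  R: turn right, now facing South
  R: turn right, now facing West
Final: (x=8, y=3), facing West

Answer: Final position: (x=8, y=3), facing West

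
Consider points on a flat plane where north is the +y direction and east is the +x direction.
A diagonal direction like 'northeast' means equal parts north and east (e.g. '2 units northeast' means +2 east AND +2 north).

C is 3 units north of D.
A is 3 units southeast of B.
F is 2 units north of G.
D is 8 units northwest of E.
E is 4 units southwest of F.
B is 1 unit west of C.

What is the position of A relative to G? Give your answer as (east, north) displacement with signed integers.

Answer: A is at (east=-10, north=6) relative to G.

Derivation:
Place G at the origin (east=0, north=0).
  F is 2 units north of G: delta (east=+0, north=+2); F at (east=0, north=2).
  E is 4 units southwest of F: delta (east=-4, north=-4); E at (east=-4, north=-2).
  D is 8 units northwest of E: delta (east=-8, north=+8); D at (east=-12, north=6).
  C is 3 units north of D: delta (east=+0, north=+3); C at (east=-12, north=9).
  B is 1 unit west of C: delta (east=-1, north=+0); B at (east=-13, north=9).
  A is 3 units southeast of B: delta (east=+3, north=-3); A at (east=-10, north=6).
Therefore A relative to G: (east=-10, north=6).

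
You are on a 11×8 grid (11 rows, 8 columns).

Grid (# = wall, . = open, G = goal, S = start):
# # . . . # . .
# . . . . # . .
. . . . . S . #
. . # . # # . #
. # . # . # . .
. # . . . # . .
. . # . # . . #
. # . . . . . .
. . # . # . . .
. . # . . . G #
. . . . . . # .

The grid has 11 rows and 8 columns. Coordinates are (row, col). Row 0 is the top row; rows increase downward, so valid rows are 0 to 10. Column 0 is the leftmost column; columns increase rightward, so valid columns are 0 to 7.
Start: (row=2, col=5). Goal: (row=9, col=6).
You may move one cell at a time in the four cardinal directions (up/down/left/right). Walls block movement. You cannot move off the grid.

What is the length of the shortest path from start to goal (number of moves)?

BFS from (row=2, col=5) until reaching (row=9, col=6):
  Distance 0: (row=2, col=5)
  Distance 1: (row=2, col=4), (row=2, col=6)
  Distance 2: (row=1, col=4), (row=1, col=6), (row=2, col=3), (row=3, col=6)
  Distance 3: (row=0, col=4), (row=0, col=6), (row=1, col=3), (row=1, col=7), (row=2, col=2), (row=3, col=3), (row=4, col=6)
  Distance 4: (row=0, col=3), (row=0, col=7), (row=1, col=2), (row=2, col=1), (row=4, col=7), (row=5, col=6)
  Distance 5: (row=0, col=2), (row=1, col=1), (row=2, col=0), (row=3, col=1), (row=5, col=7), (row=6, col=6)
  Distance 6: (row=3, col=0), (row=6, col=5), (row=7, col=6)
  Distance 7: (row=4, col=0), (row=7, col=5), (row=7, col=7), (row=8, col=6)
  Distance 8: (row=5, col=0), (row=7, col=4), (row=8, col=5), (row=8, col=7), (row=9, col=6)  <- goal reached here
One shortest path (8 moves): (row=2, col=5) -> (row=2, col=6) -> (row=3, col=6) -> (row=4, col=6) -> (row=5, col=6) -> (row=6, col=6) -> (row=7, col=6) -> (row=8, col=6) -> (row=9, col=6)

Answer: Shortest path length: 8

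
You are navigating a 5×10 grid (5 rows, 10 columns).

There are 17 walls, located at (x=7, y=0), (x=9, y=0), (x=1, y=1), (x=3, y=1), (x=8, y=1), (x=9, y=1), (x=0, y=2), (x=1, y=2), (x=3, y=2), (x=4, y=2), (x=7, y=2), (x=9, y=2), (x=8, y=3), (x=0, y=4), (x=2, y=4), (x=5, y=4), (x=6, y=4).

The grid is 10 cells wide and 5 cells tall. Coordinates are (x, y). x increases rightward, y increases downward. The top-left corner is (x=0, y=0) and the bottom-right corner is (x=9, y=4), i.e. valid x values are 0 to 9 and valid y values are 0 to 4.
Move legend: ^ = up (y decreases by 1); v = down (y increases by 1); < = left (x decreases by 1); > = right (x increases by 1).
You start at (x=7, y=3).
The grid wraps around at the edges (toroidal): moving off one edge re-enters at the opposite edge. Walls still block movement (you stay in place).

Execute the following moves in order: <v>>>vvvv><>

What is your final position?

Start: (x=7, y=3)
  < (left): (x=7, y=3) -> (x=6, y=3)
  v (down): blocked, stay at (x=6, y=3)
  > (right): (x=6, y=3) -> (x=7, y=3)
  > (right): blocked, stay at (x=7, y=3)
  > (right): blocked, stay at (x=7, y=3)
  v (down): (x=7, y=3) -> (x=7, y=4)
  [×3]v (down): blocked, stay at (x=7, y=4)
  > (right): (x=7, y=4) -> (x=8, y=4)
  < (left): (x=8, y=4) -> (x=7, y=4)
  > (right): (x=7, y=4) -> (x=8, y=4)
Final: (x=8, y=4)

Answer: Final position: (x=8, y=4)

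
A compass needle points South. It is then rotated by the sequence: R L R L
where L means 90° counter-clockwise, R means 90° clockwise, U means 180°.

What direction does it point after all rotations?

Answer: Final heading: South

Derivation:
Start: South
  R (right (90° clockwise)) -> West
  L (left (90° counter-clockwise)) -> South
  R (right (90° clockwise)) -> West
  L (left (90° counter-clockwise)) -> South
Final: South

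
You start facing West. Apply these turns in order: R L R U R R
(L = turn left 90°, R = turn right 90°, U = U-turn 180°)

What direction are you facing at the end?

Answer: Final heading: North

Derivation:
Start: West
  R (right (90° clockwise)) -> North
  L (left (90° counter-clockwise)) -> West
  R (right (90° clockwise)) -> North
  U (U-turn (180°)) -> South
  R (right (90° clockwise)) -> West
  R (right (90° clockwise)) -> North
Final: North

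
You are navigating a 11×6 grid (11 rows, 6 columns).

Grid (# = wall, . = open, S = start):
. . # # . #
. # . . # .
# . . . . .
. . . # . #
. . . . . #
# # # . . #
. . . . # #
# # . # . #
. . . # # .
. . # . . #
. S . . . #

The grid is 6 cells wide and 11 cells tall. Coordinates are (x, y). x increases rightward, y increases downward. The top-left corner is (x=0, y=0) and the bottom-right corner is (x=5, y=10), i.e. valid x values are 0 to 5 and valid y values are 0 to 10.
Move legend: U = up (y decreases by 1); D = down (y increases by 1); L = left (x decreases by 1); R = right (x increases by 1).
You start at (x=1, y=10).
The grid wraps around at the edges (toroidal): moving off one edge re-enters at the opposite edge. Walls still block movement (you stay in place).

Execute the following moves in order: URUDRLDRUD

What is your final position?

Answer: Final position: (x=1, y=10)

Derivation:
Start: (x=1, y=10)
  U (up): (x=1, y=10) -> (x=1, y=9)
  R (right): blocked, stay at (x=1, y=9)
  U (up): (x=1, y=9) -> (x=1, y=8)
  D (down): (x=1, y=8) -> (x=1, y=9)
  R (right): blocked, stay at (x=1, y=9)
  L (left): (x=1, y=9) -> (x=0, y=9)
  D (down): (x=0, y=9) -> (x=0, y=10)
  R (right): (x=0, y=10) -> (x=1, y=10)
  U (up): (x=1, y=10) -> (x=1, y=9)
  D (down): (x=1, y=9) -> (x=1, y=10)
Final: (x=1, y=10)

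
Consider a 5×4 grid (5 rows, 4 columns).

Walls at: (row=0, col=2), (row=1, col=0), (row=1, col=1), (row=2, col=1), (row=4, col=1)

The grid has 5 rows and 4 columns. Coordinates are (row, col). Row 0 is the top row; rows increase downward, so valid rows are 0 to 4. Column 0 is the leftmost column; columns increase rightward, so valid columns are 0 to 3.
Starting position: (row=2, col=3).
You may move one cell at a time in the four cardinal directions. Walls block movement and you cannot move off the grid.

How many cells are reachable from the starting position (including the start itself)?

BFS flood-fill from (row=2, col=3):
  Distance 0: (row=2, col=3)
  Distance 1: (row=1, col=3), (row=2, col=2), (row=3, col=3)
  Distance 2: (row=0, col=3), (row=1, col=2), (row=3, col=2), (row=4, col=3)
  Distance 3: (row=3, col=1), (row=4, col=2)
  Distance 4: (row=3, col=0)
  Distance 5: (row=2, col=0), (row=4, col=0)
Total reachable: 13 (grid has 15 open cells total)

Answer: Reachable cells: 13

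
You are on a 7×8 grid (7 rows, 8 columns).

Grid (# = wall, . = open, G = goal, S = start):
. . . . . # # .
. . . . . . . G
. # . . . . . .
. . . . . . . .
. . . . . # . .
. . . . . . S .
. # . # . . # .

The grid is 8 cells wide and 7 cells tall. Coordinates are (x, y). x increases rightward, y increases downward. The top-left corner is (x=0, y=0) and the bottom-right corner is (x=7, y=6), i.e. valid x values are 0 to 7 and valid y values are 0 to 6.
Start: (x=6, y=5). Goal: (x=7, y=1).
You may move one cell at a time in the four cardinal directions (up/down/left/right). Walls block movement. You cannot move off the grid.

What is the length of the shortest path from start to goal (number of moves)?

Answer: Shortest path length: 5

Derivation:
BFS from (x=6, y=5) until reaching (x=7, y=1):
  Distance 0: (x=6, y=5)
  Distance 1: (x=6, y=4), (x=5, y=5), (x=7, y=5)
  Distance 2: (x=6, y=3), (x=7, y=4), (x=4, y=5), (x=5, y=6), (x=7, y=6)
  Distance 3: (x=6, y=2), (x=5, y=3), (x=7, y=3), (x=4, y=4), (x=3, y=5), (x=4, y=6)
  Distance 4: (x=6, y=1), (x=5, y=2), (x=7, y=2), (x=4, y=3), (x=3, y=4), (x=2, y=5)
  Distance 5: (x=5, y=1), (x=7, y=1), (x=4, y=2), (x=3, y=3), (x=2, y=4), (x=1, y=5), (x=2, y=6)  <- goal reached here
One shortest path (5 moves): (x=6, y=5) -> (x=7, y=5) -> (x=7, y=4) -> (x=7, y=3) -> (x=7, y=2) -> (x=7, y=1)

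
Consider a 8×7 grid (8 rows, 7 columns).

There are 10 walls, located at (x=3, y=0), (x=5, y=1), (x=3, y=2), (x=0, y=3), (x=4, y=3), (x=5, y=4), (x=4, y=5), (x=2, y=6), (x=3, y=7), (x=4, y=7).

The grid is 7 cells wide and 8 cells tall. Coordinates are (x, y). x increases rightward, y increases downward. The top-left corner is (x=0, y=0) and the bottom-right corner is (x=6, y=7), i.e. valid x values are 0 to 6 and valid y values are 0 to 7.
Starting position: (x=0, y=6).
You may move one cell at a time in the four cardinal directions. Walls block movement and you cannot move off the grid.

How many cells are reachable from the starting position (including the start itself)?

BFS flood-fill from (x=0, y=6):
  Distance 0: (x=0, y=6)
  Distance 1: (x=0, y=5), (x=1, y=6), (x=0, y=7)
  Distance 2: (x=0, y=4), (x=1, y=5), (x=1, y=7)
  Distance 3: (x=1, y=4), (x=2, y=5), (x=2, y=7)
  Distance 4: (x=1, y=3), (x=2, y=4), (x=3, y=5)
  Distance 5: (x=1, y=2), (x=2, y=3), (x=3, y=4), (x=3, y=6)
  Distance 6: (x=1, y=1), (x=0, y=2), (x=2, y=2), (x=3, y=3), (x=4, y=4), (x=4, y=6)
  Distance 7: (x=1, y=0), (x=0, y=1), (x=2, y=1), (x=5, y=6)
  Distance 8: (x=0, y=0), (x=2, y=0), (x=3, y=1), (x=5, y=5), (x=6, y=6), (x=5, y=7)
  Distance 9: (x=4, y=1), (x=6, y=5), (x=6, y=7)
  Distance 10: (x=4, y=0), (x=4, y=2), (x=6, y=4)
  Distance 11: (x=5, y=0), (x=5, y=2), (x=6, y=3)
  Distance 12: (x=6, y=0), (x=6, y=2), (x=5, y=3)
  Distance 13: (x=6, y=1)
Total reachable: 46 (grid has 46 open cells total)

Answer: Reachable cells: 46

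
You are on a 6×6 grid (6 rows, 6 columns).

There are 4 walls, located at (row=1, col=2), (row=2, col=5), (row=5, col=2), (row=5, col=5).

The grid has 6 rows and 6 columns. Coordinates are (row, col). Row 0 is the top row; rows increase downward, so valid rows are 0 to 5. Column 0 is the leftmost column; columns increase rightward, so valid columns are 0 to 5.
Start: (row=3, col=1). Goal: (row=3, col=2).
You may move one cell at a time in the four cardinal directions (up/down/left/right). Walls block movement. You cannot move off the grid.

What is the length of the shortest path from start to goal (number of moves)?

Answer: Shortest path length: 1

Derivation:
BFS from (row=3, col=1) until reaching (row=3, col=2):
  Distance 0: (row=3, col=1)
  Distance 1: (row=2, col=1), (row=3, col=0), (row=3, col=2), (row=4, col=1)  <- goal reached here
One shortest path (1 moves): (row=3, col=1) -> (row=3, col=2)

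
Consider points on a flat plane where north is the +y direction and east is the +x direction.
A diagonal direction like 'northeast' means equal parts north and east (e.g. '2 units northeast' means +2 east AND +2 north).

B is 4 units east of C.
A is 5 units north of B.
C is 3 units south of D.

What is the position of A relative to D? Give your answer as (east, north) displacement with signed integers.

Answer: A is at (east=4, north=2) relative to D.

Derivation:
Place D at the origin (east=0, north=0).
  C is 3 units south of D: delta (east=+0, north=-3); C at (east=0, north=-3).
  B is 4 units east of C: delta (east=+4, north=+0); B at (east=4, north=-3).
  A is 5 units north of B: delta (east=+0, north=+5); A at (east=4, north=2).
Therefore A relative to D: (east=4, north=2).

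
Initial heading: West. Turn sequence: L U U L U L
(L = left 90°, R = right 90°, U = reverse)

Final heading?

Answer: Final heading: South

Derivation:
Start: West
  L (left (90° counter-clockwise)) -> South
  U (U-turn (180°)) -> North
  U (U-turn (180°)) -> South
  L (left (90° counter-clockwise)) -> East
  U (U-turn (180°)) -> West
  L (left (90° counter-clockwise)) -> South
Final: South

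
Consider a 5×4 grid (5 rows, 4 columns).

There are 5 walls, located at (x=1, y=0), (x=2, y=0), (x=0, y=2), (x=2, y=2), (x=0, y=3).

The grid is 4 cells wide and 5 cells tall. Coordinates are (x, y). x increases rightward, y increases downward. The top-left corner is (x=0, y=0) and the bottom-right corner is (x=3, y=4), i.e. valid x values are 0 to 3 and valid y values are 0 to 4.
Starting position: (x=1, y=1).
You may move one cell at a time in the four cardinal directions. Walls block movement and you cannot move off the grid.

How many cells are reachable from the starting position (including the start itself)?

Answer: Reachable cells: 15

Derivation:
BFS flood-fill from (x=1, y=1):
  Distance 0: (x=1, y=1)
  Distance 1: (x=0, y=1), (x=2, y=1), (x=1, y=2)
  Distance 2: (x=0, y=0), (x=3, y=1), (x=1, y=3)
  Distance 3: (x=3, y=0), (x=3, y=2), (x=2, y=3), (x=1, y=4)
  Distance 4: (x=3, y=3), (x=0, y=4), (x=2, y=4)
  Distance 5: (x=3, y=4)
Total reachable: 15 (grid has 15 open cells total)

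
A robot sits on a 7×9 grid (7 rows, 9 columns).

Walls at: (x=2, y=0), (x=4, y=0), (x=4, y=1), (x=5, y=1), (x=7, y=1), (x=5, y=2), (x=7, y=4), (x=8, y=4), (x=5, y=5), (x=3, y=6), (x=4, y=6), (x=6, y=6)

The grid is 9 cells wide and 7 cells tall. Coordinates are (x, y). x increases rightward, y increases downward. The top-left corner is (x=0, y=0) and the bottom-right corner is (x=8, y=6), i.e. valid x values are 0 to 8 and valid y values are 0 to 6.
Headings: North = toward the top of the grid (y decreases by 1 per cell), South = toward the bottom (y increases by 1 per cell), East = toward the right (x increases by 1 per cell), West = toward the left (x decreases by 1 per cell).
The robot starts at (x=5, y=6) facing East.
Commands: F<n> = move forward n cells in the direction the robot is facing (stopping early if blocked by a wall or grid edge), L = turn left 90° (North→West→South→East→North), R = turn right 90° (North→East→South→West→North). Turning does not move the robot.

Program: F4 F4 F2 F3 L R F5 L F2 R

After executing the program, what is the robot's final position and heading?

Answer: Final position: (x=5, y=6), facing East

Derivation:
Start: (x=5, y=6), facing East
  F4: move forward 0/4 (blocked), now at (x=5, y=6)
  F4: move forward 0/4 (blocked), now at (x=5, y=6)
  F2: move forward 0/2 (blocked), now at (x=5, y=6)
  F3: move forward 0/3 (blocked), now at (x=5, y=6)
  L: turn left, now facing North
  R: turn right, now facing East
  F5: move forward 0/5 (blocked), now at (x=5, y=6)
  L: turn left, now facing North
  F2: move forward 0/2 (blocked), now at (x=5, y=6)
  R: turn right, now facing East
Final: (x=5, y=6), facing East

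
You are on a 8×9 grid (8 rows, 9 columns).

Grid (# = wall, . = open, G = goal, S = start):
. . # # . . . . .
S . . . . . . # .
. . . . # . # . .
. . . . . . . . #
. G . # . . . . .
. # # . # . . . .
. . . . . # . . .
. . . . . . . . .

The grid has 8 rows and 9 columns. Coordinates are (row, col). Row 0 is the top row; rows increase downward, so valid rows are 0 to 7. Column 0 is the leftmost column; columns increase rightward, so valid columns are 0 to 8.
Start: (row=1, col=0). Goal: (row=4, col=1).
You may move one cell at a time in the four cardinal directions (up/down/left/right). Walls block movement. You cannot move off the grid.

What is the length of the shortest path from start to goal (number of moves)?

BFS from (row=1, col=0) until reaching (row=4, col=1):
  Distance 0: (row=1, col=0)
  Distance 1: (row=0, col=0), (row=1, col=1), (row=2, col=0)
  Distance 2: (row=0, col=1), (row=1, col=2), (row=2, col=1), (row=3, col=0)
  Distance 3: (row=1, col=3), (row=2, col=2), (row=3, col=1), (row=4, col=0)
  Distance 4: (row=1, col=4), (row=2, col=3), (row=3, col=2), (row=4, col=1), (row=5, col=0)  <- goal reached here
One shortest path (4 moves): (row=1, col=0) -> (row=1, col=1) -> (row=2, col=1) -> (row=3, col=1) -> (row=4, col=1)

Answer: Shortest path length: 4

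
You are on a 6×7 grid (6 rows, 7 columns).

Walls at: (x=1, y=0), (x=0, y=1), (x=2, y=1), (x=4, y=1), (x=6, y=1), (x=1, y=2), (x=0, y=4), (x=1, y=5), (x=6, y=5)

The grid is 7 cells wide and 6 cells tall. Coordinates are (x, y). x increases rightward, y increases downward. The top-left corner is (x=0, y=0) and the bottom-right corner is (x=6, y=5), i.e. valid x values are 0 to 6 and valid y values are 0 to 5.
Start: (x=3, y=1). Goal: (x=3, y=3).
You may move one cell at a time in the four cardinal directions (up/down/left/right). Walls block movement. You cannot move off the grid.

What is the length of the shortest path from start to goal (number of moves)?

BFS from (x=3, y=1) until reaching (x=3, y=3):
  Distance 0: (x=3, y=1)
  Distance 1: (x=3, y=0), (x=3, y=2)
  Distance 2: (x=2, y=0), (x=4, y=0), (x=2, y=2), (x=4, y=2), (x=3, y=3)  <- goal reached here
One shortest path (2 moves): (x=3, y=1) -> (x=3, y=2) -> (x=3, y=3)

Answer: Shortest path length: 2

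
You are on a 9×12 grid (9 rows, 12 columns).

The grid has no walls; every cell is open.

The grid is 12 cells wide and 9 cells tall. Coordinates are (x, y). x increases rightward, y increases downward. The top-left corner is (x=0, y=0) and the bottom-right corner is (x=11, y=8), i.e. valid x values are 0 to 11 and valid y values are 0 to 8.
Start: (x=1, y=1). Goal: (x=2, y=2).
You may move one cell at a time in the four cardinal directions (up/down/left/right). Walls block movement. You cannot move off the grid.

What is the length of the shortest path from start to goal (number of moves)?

Answer: Shortest path length: 2

Derivation:
BFS from (x=1, y=1) until reaching (x=2, y=2):
  Distance 0: (x=1, y=1)
  Distance 1: (x=1, y=0), (x=0, y=1), (x=2, y=1), (x=1, y=2)
  Distance 2: (x=0, y=0), (x=2, y=0), (x=3, y=1), (x=0, y=2), (x=2, y=2), (x=1, y=3)  <- goal reached here
One shortest path (2 moves): (x=1, y=1) -> (x=2, y=1) -> (x=2, y=2)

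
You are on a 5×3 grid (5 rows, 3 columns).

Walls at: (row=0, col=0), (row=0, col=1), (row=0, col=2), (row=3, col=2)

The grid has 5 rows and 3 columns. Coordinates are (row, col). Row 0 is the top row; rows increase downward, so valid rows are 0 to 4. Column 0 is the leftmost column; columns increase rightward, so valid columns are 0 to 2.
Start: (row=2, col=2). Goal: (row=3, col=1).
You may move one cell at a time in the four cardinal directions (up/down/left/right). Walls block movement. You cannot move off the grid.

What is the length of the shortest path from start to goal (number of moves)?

BFS from (row=2, col=2) until reaching (row=3, col=1):
  Distance 0: (row=2, col=2)
  Distance 1: (row=1, col=2), (row=2, col=1)
  Distance 2: (row=1, col=1), (row=2, col=0), (row=3, col=1)  <- goal reached here
One shortest path (2 moves): (row=2, col=2) -> (row=2, col=1) -> (row=3, col=1)

Answer: Shortest path length: 2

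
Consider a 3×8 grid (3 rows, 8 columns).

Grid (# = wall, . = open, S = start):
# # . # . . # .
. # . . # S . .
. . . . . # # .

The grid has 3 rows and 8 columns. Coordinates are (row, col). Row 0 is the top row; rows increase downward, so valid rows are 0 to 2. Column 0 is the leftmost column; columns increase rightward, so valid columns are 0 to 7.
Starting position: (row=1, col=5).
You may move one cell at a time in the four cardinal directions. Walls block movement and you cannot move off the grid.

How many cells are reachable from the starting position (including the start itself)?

Answer: Reachable cells: 7

Derivation:
BFS flood-fill from (row=1, col=5):
  Distance 0: (row=1, col=5)
  Distance 1: (row=0, col=5), (row=1, col=6)
  Distance 2: (row=0, col=4), (row=1, col=7)
  Distance 3: (row=0, col=7), (row=2, col=7)
Total reachable: 7 (grid has 16 open cells total)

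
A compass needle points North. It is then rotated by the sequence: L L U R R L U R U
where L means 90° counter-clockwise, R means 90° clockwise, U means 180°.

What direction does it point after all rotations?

Start: North
  L (left (90° counter-clockwise)) -> West
  L (left (90° counter-clockwise)) -> South
  U (U-turn (180°)) -> North
  R (right (90° clockwise)) -> East
  R (right (90° clockwise)) -> South
  L (left (90° counter-clockwise)) -> East
  U (U-turn (180°)) -> West
  R (right (90° clockwise)) -> North
  U (U-turn (180°)) -> South
Final: South

Answer: Final heading: South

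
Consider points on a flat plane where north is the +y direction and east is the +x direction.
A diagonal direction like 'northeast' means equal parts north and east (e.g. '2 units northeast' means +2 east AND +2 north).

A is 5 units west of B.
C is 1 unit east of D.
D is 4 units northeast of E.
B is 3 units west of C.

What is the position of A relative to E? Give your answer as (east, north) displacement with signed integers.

Place E at the origin (east=0, north=0).
  D is 4 units northeast of E: delta (east=+4, north=+4); D at (east=4, north=4).
  C is 1 unit east of D: delta (east=+1, north=+0); C at (east=5, north=4).
  B is 3 units west of C: delta (east=-3, north=+0); B at (east=2, north=4).
  A is 5 units west of B: delta (east=-5, north=+0); A at (east=-3, north=4).
Therefore A relative to E: (east=-3, north=4).

Answer: A is at (east=-3, north=4) relative to E.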